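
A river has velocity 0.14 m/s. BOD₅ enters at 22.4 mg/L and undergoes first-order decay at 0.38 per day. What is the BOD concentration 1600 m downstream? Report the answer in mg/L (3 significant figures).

21.3 mg/L

Travel time t = 1600 m / 0.14 m/s = 1600/0.14 = 1.143e+04 s = 0.1323 d.
First-order decay: C = 22.4·exp(−0.38·0.1323) = 22.4·0.951 = 21.3 mg/L.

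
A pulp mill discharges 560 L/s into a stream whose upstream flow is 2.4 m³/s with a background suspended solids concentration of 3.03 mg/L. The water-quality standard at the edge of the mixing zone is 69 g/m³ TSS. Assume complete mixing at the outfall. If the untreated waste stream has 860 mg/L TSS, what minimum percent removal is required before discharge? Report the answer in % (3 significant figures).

560 L/s = 0.56 m³/s.
Mass balance: 69·2.96 = 0.56·Cₑ + 2.4·3.03.
Cₑ = (204.2 − 7.272) / 0.56 = 351.7 mg/L.
Required removal = 1 − 351.7/860 = 59.1 %.

59.1 %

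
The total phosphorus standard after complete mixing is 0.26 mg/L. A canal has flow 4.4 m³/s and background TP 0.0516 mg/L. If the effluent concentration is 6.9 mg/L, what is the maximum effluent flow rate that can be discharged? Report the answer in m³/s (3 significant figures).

Mass balance at complete mixing: C_std·(Q_w + Q_r) = Q_w·C_e + Q_r·C_b.
Rearranging, Q_w = Q_r·(C_std − C_b)/(C_e − C_std) = 4.4·(0.26 − 0.0516) / (6.9 − 0.26) = 0.1381 m³/s.

0.138 m³/s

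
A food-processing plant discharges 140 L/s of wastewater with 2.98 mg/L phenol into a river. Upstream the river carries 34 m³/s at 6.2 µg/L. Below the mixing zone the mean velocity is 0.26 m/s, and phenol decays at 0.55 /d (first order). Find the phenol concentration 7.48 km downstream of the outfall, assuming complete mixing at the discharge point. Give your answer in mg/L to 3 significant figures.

0.0153 mg/L

140 L/s = 0.14 m³/s.
6.2 µg/L = 0.0062 mg/L.
After complete mixing, C₀ = (0.14·2.98 + 34·0.0062) / 34.14 = 0.01839 mg/L.
Travel time t = 7480 m / 0.26 m/s = 2.877e+04 s = 0.333 d.
C = 0.01839·exp(−0.55·0.333) = 0.01839·0.8327 = 0.01532 mg/L.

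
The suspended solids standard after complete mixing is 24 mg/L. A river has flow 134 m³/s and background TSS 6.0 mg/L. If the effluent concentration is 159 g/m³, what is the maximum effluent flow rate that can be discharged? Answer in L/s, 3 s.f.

Mass balance at complete mixing: C_std·(Q_w + Q_r) = Q_w·C_e + Q_r·C_b.
Rearranging, Q_w = Q_r·(C_std − C_b)/(C_e − C_std) = 134·(24 − 6) / (159 − 24) = 17.87 m³/s.
= 1.787e+04 L/s.

17900 L/s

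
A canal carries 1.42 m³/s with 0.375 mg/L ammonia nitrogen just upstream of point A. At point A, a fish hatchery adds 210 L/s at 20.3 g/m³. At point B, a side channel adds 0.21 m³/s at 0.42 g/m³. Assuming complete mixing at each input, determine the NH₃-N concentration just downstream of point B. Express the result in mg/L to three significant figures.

210 L/s = 0.21 m³/s.
After input A: C = (1.42·0.375 + 0.21·20.3) / 1.63 = 2.942 mg/L.
After input B: C = (1.63·2.942 + 0.21·0.42) / 1.84 = 2.654 mg/L.

2.65 mg/L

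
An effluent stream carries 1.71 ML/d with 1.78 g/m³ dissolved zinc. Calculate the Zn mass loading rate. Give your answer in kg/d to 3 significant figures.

3.04 kg/d

1.71 ML/d = 0.01979 m³/s.
Mass flux = Q·C = 0.01979 m³/s × 1.78 g/m³ = 0.03523 g/s.
= 0.03523 g/s × 86.4 = 3.044 kg/d.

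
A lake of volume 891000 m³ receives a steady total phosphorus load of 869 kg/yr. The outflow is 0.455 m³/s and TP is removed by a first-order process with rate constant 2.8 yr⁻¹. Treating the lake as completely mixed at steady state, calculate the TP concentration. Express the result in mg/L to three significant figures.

0.0516 mg/L

Outflow Q = 0.455 m³/s × 3.156e+07 s/yr = 1.436e+07 m³/yr.
Steady-state CSTR mass balance: W = Q·C + k·V·C, so C = W/(Q + kV).
Q + kV = 1.436e+07 + 2.8·891000 = 1.685e+07 m³/yr.
C = 869/1.685e+07 = 5.156e-05 kg/m³ = 0.05156 mg/L.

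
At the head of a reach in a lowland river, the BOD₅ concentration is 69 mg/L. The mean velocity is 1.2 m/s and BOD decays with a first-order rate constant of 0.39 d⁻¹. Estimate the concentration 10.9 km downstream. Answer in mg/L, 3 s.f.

Travel time t = 10.9 km / 1.2 m/s = 1.09e+04/1.2 = 9083 s = 0.1051 d.
First-order decay: C = 69·exp(−0.39·0.1051) = 69·0.9598 = 66.23 mg/L.

66.2 mg/L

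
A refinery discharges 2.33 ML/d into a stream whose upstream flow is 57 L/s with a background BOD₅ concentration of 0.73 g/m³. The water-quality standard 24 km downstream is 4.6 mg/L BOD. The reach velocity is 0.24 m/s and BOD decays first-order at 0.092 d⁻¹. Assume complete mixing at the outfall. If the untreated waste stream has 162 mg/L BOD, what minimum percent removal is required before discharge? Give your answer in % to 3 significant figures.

91.1 %

2.33 ML/d = 0.02697 m³/s.
57 L/s = 0.057 m³/s.
Travel time to the compliance point: t = 2.4e+04/0.24 = 1e+05 s = 1.157 d; decay factor exp(−0.092·1.157) = 0.899.
So the concentration just after mixing may be at most 4.6/0.899 = 5.117 mg/L.
Mass balance: 5.117·0.08397 = 0.02697·Cₑ + 0.057·0.73.
Cₑ = (0.4296 − 0.04161) / 0.02697 = 14.39 mg/L.
Required removal = 1 − 14.39/162 = 91.12 %.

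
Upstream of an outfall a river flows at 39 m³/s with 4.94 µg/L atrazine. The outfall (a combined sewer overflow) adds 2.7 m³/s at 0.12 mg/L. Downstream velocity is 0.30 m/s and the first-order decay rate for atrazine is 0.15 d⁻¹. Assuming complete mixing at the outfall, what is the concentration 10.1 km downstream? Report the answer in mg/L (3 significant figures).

0.0117 mg/L

4.94 µg/L = 0.00494 mg/L.
After complete mixing, C₀ = (2.7·0.12 + 39·0.00494) / 41.7 = 0.01239 mg/L.
Travel time t = 1.01e+04 m / 0.30 m/s = 3.367e+04 s = 0.3897 d.
C = 0.01239·exp(−0.15·0.3897) = 0.01239·0.9432 = 0.01169 mg/L.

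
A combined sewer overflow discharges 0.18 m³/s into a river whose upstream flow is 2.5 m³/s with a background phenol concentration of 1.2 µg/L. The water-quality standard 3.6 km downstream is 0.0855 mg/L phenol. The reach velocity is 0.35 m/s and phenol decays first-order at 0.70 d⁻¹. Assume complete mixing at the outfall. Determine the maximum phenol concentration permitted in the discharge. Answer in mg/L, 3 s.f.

1.37 mg/L

1.2 µg/L = 0.0012 mg/L.
Travel time to the compliance point: t = 3600/0.35 = 1.029e+04 s = 0.119 d; decay factor exp(−0.70·0.119) = 0.92.
So the concentration just after mixing may be at most 0.0855/0.92 = 0.09293 mg/L.
Mass balance: 0.09293·2.68 = 0.18·Cₑ + 2.5·0.0012.
Cₑ = (0.2491 − 0.003) / 0.18 = 1.367 mg/L.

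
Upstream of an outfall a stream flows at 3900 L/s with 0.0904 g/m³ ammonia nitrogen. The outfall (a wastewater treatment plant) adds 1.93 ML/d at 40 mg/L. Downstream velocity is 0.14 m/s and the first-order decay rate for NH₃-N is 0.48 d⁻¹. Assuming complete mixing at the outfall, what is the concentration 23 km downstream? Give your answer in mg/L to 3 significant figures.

1.93 ML/d = 0.02234 m³/s.
3900 L/s = 3.9 m³/s.
After complete mixing, C₀ = (0.02234·40 + 3.9·0.0904) / 3.922 = 0.3177 mg/L.
Travel time t = 2.3e+04 m / 0.14 m/s = 1.643e+05 s = 1.901 d.
C = 0.3177·exp(−0.48·1.901) = 0.3177·0.4014 = 0.1275 mg/L.

0.128 mg/L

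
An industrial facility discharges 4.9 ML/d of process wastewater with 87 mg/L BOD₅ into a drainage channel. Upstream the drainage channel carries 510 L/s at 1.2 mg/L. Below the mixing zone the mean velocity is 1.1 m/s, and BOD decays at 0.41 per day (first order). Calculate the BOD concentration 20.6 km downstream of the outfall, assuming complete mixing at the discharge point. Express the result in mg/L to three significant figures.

8.95 mg/L

4.9 ML/d = 0.05671 m³/s.
510 L/s = 0.51 m³/s.
After complete mixing, C₀ = (0.05671·87 + 0.51·1.2) / 0.5667 = 9.786 mg/L.
Travel time t = 2.06e+04 m / 1.1 m/s = 1.873e+04 s = 0.2168 d.
C = 9.786·exp(−0.41·0.2168) = 9.786·0.915 = 8.954 mg/L.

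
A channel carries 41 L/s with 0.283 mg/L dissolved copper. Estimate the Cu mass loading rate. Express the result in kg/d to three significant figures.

41 L/s = 0.041 m³/s.
Mass flux = Q·C = 0.041 m³/s × 0.283 g/m³ = 0.0116 g/s.
= 0.0116 g/s × 86.4 = 1.002 kg/d.

1.00 kg/d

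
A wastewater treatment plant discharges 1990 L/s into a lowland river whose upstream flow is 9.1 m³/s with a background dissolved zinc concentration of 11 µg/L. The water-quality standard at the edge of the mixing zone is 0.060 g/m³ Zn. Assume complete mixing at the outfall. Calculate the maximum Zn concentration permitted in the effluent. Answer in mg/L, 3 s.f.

1990 L/s = 1.99 m³/s.
11 µg/L = 0.011 mg/L.
Mass balance: 0.06·11.09 = 1.99·Cₑ + 9.1·0.011.
Cₑ = (0.6654 − 0.1001) / 1.99 = 0.2841 mg/L.

0.284 mg/L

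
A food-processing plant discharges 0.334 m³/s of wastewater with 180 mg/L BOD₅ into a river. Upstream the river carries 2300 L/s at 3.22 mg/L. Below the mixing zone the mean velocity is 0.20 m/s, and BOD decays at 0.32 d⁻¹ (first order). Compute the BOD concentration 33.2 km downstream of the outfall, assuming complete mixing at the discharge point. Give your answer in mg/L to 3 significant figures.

2300 L/s = 2.3 m³/s.
After complete mixing, C₀ = (0.334·180 + 2.3·3.22) / 2.634 = 25.64 mg/L.
Travel time t = 3.32e+04 m / 0.20 m/s = 1.66e+05 s = 1.921 d.
C = 25.64·exp(−0.32·1.921) = 25.64·0.5407 = 13.86 mg/L.

13.9 mg/L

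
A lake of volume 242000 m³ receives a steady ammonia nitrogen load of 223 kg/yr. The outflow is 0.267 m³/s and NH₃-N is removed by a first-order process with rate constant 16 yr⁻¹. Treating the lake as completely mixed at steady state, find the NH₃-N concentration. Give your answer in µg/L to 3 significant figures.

18.1 µg/L

Outflow Q = 0.267 m³/s × 3.156e+07 s/yr = 8.426e+06 m³/yr.
Steady-state CSTR mass balance: W = Q·C + k·V·C, so C = W/(Q + kV).
Q + kV = 8.426e+06 + 16·242000 = 1.23e+07 m³/yr.
C = 223/1.23e+07 = 1.813e-05 kg/m³ = 0.01813 mg/L = 18.13 µg/L.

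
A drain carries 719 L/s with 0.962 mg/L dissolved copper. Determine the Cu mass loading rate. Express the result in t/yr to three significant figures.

21.8 t/yr

719 L/s = 0.719 m³/s.
Mass flux = Q·C = 0.719 m³/s × 0.962 g/m³ = 0.6917 g/s.
= 0.6917 g/s × 31.56 = 21.83 t/yr.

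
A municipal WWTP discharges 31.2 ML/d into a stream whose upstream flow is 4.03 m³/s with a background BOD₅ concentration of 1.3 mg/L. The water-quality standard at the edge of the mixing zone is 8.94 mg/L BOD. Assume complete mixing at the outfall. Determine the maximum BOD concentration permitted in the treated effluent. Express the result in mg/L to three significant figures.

31.2 ML/d = 0.3611 m³/s.
Mass balance: 8.94·4.391 = 0.3611·Cₑ + 4.03·1.3.
Cₑ = (39.26 − 5.239) / 0.3611 = 94.2 mg/L.

94.2 mg/L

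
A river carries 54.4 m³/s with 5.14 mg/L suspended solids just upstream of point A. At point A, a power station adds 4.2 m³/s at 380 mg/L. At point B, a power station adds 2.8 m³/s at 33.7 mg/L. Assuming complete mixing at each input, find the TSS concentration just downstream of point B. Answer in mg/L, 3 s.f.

After input A: C = (54.4·5.14 + 4.2·380) / 58.6 = 32.01 mg/L.
After input B: C = (58.6·32.01 + 2.8·33.7) / 61.4 = 32.08 mg/L.

32.1 mg/L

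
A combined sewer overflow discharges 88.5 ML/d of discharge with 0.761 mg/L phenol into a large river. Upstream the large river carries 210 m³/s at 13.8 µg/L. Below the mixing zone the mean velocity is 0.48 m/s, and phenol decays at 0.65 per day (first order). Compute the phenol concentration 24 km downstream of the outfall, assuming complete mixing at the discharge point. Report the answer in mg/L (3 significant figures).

0.0120 mg/L

88.5 ML/d = 1.024 m³/s.
13.8 µg/L = 0.0138 mg/L.
After complete mixing, C₀ = (1.024·0.761 + 210·0.0138) / 211 = 0.01743 mg/L.
Travel time t = 2.4e+04 m / 0.48 m/s = 5e+04 s = 0.5787 d.
C = 0.01743·exp(−0.65·0.5787) = 0.01743·0.6865 = 0.01196 mg/L.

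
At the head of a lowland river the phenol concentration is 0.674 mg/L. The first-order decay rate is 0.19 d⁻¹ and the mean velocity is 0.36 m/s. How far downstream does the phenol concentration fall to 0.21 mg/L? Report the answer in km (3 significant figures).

191 km

From C = C₀·e^(−kt), t = ln(C₀/C)/k = ln(0.674/0.21)/0.19 = 1.166/0.19 = 6.137 d.
Distance = v·t = 0.36 m/s × 5.303e+05 s = 1.909e+05 m = 190.9 km.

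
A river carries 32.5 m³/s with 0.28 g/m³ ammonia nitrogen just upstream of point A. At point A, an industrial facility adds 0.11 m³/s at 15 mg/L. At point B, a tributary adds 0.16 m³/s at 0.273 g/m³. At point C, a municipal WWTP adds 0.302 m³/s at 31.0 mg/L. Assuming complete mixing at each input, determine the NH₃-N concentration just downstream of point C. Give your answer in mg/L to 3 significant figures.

After input A: C = (32.5·0.28 + 0.11·15) / 32.61 = 0.3297 mg/L.
After input B: C = (32.61·0.3297 + 0.16·0.273) / 32.77 = 0.3294 mg/L.
After input C: C = (32.77·0.3294 + 0.302·31) / 33.07 = 0.6094 mg/L.

0.609 mg/L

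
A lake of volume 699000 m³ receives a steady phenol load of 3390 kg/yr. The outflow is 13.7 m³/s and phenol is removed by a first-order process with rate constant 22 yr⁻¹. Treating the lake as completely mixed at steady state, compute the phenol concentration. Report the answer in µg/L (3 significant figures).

7.57 µg/L

Outflow Q = 13.7 m³/s × 3.156e+07 s/yr = 4.323e+08 m³/yr.
Steady-state CSTR mass balance: W = Q·C + k·V·C, so C = W/(Q + kV).
Q + kV = 4.323e+08 + 22·699000 = 4.477e+08 m³/yr.
C = 3390/4.477e+08 = 7.572e-06 kg/m³ = 0.007572 mg/L = 7.572 µg/L.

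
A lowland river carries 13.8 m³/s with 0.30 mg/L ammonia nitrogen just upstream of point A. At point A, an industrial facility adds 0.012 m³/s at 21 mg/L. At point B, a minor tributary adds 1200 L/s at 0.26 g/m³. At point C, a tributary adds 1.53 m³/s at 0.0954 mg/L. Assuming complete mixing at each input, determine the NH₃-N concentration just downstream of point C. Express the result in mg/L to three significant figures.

0.293 mg/L

After input A: C = (13.8·0.3 + 0.012·21) / 13.81 = 0.318 mg/L.
1200 L/s = 1.2 m³/s.
After input B: C = (13.81·0.318 + 1.2·0.26) / 15.01 = 0.3133 mg/L.
After input C: C = (15.01·0.3133 + 1.53·0.0954) / 16.54 = 0.2932 mg/L.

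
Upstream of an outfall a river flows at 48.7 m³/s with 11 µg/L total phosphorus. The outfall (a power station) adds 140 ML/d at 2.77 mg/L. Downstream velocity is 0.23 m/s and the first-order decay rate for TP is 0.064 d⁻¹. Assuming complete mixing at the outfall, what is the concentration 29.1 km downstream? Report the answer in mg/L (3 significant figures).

140 ML/d = 1.62 m³/s.
11 µg/L = 0.011 mg/L.
After complete mixing, C₀ = (1.62·2.77 + 48.7·0.011) / 50.32 = 0.09984 mg/L.
Travel time t = 2.91e+04 m / 0.23 m/s = 1.265e+05 s = 1.464 d.
C = 0.09984·exp(−0.064·1.464) = 0.09984·0.9105 = 0.09091 mg/L.

0.0909 mg/L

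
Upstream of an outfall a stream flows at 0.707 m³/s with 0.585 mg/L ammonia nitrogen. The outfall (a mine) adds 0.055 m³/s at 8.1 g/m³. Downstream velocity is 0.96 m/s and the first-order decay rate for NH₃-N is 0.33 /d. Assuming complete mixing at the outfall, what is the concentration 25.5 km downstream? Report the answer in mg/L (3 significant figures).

1.02 mg/L

After complete mixing, C₀ = (0.055·8.1 + 0.707·0.585) / 0.762 = 1.127 mg/L.
Travel time t = 2.55e+04 m / 0.96 m/s = 2.656e+04 s = 0.3074 d.
C = 1.127·exp(−0.33·0.3074) = 1.127·0.9035 = 1.019 mg/L.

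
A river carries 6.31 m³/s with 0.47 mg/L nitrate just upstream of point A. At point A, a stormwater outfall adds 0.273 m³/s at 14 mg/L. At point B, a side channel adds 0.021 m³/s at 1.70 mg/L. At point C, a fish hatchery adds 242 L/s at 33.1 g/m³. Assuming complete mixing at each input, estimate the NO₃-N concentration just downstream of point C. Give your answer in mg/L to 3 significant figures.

2.17 mg/L

After input A: C = (6.31·0.47 + 0.273·14) / 6.583 = 1.031 mg/L.
After input B: C = (6.583·1.031 + 0.021·1.7) / 6.604 = 1.033 mg/L.
242 L/s = 0.242 m³/s.
After input C: C = (6.604·1.033 + 0.242·33.1) / 6.846 = 2.167 mg/L.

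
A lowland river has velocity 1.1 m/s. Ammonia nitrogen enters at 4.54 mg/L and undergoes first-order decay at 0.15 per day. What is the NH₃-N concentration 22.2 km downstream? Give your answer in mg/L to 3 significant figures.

4.38 mg/L

Travel time t = 22.2 km / 1.1 m/s = 2.22e+04/1.1 = 2.018e+04 s = 0.2336 d.
First-order decay: C = 4.54·exp(−0.15·0.2336) = 4.54·0.9656 = 4.384 mg/L.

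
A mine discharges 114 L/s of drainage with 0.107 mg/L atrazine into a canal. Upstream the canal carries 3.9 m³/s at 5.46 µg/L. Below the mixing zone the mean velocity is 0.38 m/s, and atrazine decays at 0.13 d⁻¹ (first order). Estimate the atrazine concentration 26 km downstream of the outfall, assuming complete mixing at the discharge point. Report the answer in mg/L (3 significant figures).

0.00753 mg/L

114 L/s = 0.114 m³/s.
5.46 µg/L = 0.00546 mg/L.
After complete mixing, C₀ = (0.114·0.107 + 3.9·0.00546) / 4.014 = 0.008344 mg/L.
Travel time t = 2.6e+04 m / 0.38 m/s = 6.842e+04 s = 0.7919 d.
C = 0.008344·exp(−0.13·0.7919) = 0.008344·0.9022 = 0.007528 mg/L.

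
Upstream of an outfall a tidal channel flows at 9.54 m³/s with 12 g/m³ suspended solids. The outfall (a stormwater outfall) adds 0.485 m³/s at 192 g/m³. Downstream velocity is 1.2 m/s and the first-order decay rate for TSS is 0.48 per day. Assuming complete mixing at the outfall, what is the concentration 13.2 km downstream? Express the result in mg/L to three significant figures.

19.5 mg/L

After complete mixing, C₀ = (0.485·192 + 9.54·12) / 10.02 = 20.71 mg/L.
Travel time t = 1.32e+04 m / 1.2 m/s = 1.1e+04 s = 0.1273 d.
C = 20.71·exp(−0.48·0.1273) = 20.71·0.9407 = 19.48 mg/L.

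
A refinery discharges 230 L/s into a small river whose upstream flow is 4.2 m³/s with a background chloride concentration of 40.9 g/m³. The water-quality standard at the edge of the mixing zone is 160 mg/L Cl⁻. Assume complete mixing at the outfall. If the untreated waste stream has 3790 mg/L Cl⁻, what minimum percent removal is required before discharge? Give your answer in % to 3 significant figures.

38.4 %

230 L/s = 0.23 m³/s.
Mass balance: 160·4.43 = 0.23·Cₑ + 4.2·40.9.
Cₑ = (708.8 − 171.8) / 0.23 = 2335 mg/L.
Required removal = 1 − 2335/3790 = 38.39 %.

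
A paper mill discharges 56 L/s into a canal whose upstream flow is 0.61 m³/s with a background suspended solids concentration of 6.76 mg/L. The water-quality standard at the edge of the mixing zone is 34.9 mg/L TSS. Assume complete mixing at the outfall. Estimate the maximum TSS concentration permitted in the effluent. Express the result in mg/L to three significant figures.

56 L/s = 0.056 m³/s.
Mass balance: 34.9·0.666 = 0.056·Cₑ + 0.61·6.76.
Cₑ = (23.24 − 4.124) / 0.056 = 341.4 mg/L.

341 mg/L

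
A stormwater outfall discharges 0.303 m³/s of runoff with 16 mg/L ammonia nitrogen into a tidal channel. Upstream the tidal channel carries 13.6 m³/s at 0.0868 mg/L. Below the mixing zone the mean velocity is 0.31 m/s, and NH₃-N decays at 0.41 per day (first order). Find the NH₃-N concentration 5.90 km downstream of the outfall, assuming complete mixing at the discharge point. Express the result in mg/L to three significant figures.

After complete mixing, C₀ = (0.303·16 + 13.6·0.0868) / 13.9 = 0.4336 mg/L.
Travel time t = 5900 m / 0.31 m/s = 1.903e+04 s = 0.2203 d.
C = 0.4336·exp(−0.41·0.2203) = 0.4336·0.9136 = 0.3962 mg/L.

0.396 mg/L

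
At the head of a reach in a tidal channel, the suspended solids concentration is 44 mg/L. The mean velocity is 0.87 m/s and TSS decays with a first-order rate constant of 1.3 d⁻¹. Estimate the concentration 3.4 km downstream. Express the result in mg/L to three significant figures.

41.5 mg/L

Travel time t = 3.4 km / 0.87 m/s = 3400/0.87 = 3908 s = 0.04523 d.
First-order decay: C = 44·exp(−1.3·0.04523) = 44·0.9429 = 41.49 mg/L.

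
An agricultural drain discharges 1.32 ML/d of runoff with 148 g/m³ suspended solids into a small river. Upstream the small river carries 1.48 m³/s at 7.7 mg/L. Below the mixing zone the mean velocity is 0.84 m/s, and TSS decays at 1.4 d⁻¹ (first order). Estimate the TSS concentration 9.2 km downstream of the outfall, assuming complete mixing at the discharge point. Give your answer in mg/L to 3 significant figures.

1.32 ML/d = 0.01528 m³/s.
After complete mixing, C₀ = (0.01528·148 + 1.48·7.7) / 1.495 = 9.133 mg/L.
Travel time t = 9200 m / 0.84 m/s = 1.095e+04 s = 0.1268 d.
C = 9.133·exp(−1.4·0.1268) = 9.133·0.8374 = 7.648 mg/L.

7.65 mg/L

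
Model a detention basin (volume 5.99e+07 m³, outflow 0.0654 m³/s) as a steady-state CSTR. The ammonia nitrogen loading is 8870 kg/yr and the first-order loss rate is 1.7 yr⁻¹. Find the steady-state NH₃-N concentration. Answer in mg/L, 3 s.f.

0.0854 mg/L

Outflow Q = 0.0654 m³/s × 3.156e+07 s/yr = 2.064e+06 m³/yr.
Steady-state CSTR mass balance: W = Q·C + k·V·C, so C = W/(Q + kV).
Q + kV = 2.064e+06 + 1.7·5.99e+07 = 1.039e+08 m³/yr.
C = 8870/1.039e+08 = 8.538e-05 kg/m³ = 0.08538 mg/L.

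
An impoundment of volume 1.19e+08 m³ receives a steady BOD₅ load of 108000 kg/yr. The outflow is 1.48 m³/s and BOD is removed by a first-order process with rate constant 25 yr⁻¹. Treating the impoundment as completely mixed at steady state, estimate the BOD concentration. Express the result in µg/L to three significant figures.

Outflow Q = 1.48 m³/s × 3.156e+07 s/yr = 4.671e+07 m³/yr.
Steady-state CSTR mass balance: W = Q·C + k·V·C, so C = W/(Q + kV).
Q + kV = 4.671e+07 + 25·1.19e+08 = 3.022e+09 m³/yr.
C = 108000/3.022e+09 = 3.574e-05 kg/m³ = 0.03574 mg/L = 35.74 µg/L.

35.7 µg/L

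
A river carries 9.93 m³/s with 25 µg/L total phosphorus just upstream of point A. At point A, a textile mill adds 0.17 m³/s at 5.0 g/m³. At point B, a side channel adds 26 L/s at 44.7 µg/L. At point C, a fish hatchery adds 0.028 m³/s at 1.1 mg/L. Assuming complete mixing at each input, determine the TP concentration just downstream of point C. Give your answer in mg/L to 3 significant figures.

0.111 mg/L

25 µg/L = 0.025 mg/L.
After input A: C = (9.93·0.025 + 0.17·5) / 10.1 = 0.1087 mg/L.
26 L/s = 0.026 m³/s.
44.7 µg/L = 0.0447 mg/L.
After input B: C = (10.1·0.1087 + 0.026·0.0447) / 10.13 = 0.1086 mg/L.
After input C: C = (10.13·0.1086 + 0.028·1.1) / 10.15 = 0.1113 mg/L.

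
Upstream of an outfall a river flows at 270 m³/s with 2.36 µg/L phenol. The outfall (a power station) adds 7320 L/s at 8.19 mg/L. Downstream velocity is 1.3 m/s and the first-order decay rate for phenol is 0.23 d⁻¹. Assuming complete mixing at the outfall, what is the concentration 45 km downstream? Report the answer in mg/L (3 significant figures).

7320 L/s = 7.32 m³/s.
2.36 µg/L = 0.00236 mg/L.
After complete mixing, C₀ = (7.32·8.19 + 270·0.00236) / 277.3 = 0.2185 mg/L.
Travel time t = 4.5e+04 m / 1.3 m/s = 3.462e+04 s = 0.4006 d.
C = 0.2185·exp(−0.23·0.4006) = 0.2185·0.912 = 0.1992 mg/L.

0.199 mg/L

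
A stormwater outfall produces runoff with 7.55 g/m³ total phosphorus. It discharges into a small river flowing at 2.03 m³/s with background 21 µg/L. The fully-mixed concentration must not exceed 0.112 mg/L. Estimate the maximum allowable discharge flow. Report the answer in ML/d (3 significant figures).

2.15 ML/d

21 µg/L = 0.021 mg/L.
Mass balance at complete mixing: C_std·(Q_w + Q_r) = Q_w·C_e + Q_r·C_b.
Rearranging, Q_w = Q_r·(C_std − C_b)/(C_e − C_std) = 2.03·(0.112 − 0.021) / (7.55 − 0.112) = 0.02484 m³/s.
= 2.146 ML/d.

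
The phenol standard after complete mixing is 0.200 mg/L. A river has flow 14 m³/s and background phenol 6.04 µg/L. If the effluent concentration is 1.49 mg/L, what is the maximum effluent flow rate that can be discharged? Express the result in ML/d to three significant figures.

6.04 µg/L = 0.00604 mg/L.
Mass balance at complete mixing: C_std·(Q_w + Q_r) = Q_w·C_e + Q_r·C_b.
Rearranging, Q_w = Q_r·(C_std − C_b)/(C_e − C_std) = 14·(0.2 − 0.00604) / (1.49 − 0.2) = 2.105 m³/s.
= 181.9 ML/d.

182 ML/d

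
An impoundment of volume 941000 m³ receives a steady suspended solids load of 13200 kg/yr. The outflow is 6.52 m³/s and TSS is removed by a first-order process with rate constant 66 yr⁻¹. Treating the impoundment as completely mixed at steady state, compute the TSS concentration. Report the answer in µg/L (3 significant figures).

49.3 µg/L

Outflow Q = 6.52 m³/s × 3.156e+07 s/yr = 2.058e+08 m³/yr.
Steady-state CSTR mass balance: W = Q·C + k·V·C, so C = W/(Q + kV).
Q + kV = 2.058e+08 + 66·941000 = 2.679e+08 m³/yr.
C = 13200/2.679e+08 = 4.928e-05 kg/m³ = 0.04928 mg/L = 49.28 µg/L.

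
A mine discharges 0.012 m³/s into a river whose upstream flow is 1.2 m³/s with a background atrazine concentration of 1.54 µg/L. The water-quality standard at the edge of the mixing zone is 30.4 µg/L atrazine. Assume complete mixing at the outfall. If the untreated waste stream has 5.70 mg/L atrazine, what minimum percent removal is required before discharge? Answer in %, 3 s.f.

48.8 %

1.54 µg/L = 0.00154 mg/L.
30.4 µg/L = 0.0304 mg/L.
Mass balance: 0.0304·1.212 = 0.012·Cₑ + 1.2·0.00154.
Cₑ = (0.03684 − 0.001848) / 0.012 = 2.916 mg/L.
Required removal = 1 − 2.916/5.70 = 48.84 %.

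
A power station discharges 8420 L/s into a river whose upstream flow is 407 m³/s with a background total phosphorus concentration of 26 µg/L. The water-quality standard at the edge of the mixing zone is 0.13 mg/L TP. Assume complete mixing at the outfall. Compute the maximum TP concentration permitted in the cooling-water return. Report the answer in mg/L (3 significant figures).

8420 L/s = 8.42 m³/s.
26 µg/L = 0.026 mg/L.
Mass balance: 0.13·415.4 = 8.42·Cₑ + 407·0.026.
Cₑ = (54 − 10.58) / 8.42 = 5.157 mg/L.

5.16 mg/L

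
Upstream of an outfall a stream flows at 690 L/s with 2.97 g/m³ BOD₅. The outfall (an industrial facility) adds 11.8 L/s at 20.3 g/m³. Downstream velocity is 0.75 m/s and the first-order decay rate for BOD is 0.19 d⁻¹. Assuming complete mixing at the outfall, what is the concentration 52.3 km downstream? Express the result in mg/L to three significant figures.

11.8 L/s = 0.0118 m³/s.
690 L/s = 0.69 m³/s.
After complete mixing, C₀ = (0.0118·20.3 + 0.69·2.97) / 0.7018 = 3.261 mg/L.
Travel time t = 5.23e+04 m / 0.75 m/s = 6.973e+04 s = 0.8071 d.
C = 3.261·exp(−0.19·0.8071) = 3.261·0.8578 = 2.798 mg/L.

2.80 mg/L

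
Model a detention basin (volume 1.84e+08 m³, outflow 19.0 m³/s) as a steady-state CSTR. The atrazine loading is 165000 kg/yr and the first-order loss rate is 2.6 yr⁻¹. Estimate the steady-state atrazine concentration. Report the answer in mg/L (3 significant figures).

Outflow Q = 19.0 m³/s × 3.156e+07 s/yr = 5.996e+08 m³/yr.
Steady-state CSTR mass balance: W = Q·C + k·V·C, so C = W/(Q + kV).
Q + kV = 5.996e+08 + 2.6·1.84e+08 = 1.078e+09 m³/yr.
C = 165000/1.078e+09 = 0.0001531 kg/m³ = 0.1531 mg/L.

0.153 mg/L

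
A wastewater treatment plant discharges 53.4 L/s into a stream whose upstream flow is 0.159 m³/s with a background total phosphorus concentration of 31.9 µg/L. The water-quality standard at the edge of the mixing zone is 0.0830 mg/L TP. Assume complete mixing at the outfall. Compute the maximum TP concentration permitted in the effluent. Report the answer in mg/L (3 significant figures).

0.235 mg/L

53.4 L/s = 0.0534 m³/s.
31.9 µg/L = 0.0319 mg/L.
Mass balance: 0.083·0.2124 = 0.0534·Cₑ + 0.159·0.0319.
Cₑ = (0.01763 − 0.005072) / 0.0534 = 0.2352 mg/L.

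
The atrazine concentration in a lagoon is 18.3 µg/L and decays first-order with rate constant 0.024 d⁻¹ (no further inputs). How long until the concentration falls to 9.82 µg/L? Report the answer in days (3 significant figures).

25.9 d

t = ln(C₀/C)/k = ln(18.3/9.82)/0.024 = 0.6225/0.024 = 25.94 d.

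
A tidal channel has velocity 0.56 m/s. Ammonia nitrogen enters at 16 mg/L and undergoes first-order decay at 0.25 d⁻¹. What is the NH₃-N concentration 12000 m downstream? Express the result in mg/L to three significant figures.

Travel time t = 12000 m / 0.56 m/s = 1.2e+04/0.56 = 2.143e+04 s = 0.248 d.
First-order decay: C = 16·exp(−0.25·0.248) = 16·0.9399 = 15.04 mg/L.

15.0 mg/L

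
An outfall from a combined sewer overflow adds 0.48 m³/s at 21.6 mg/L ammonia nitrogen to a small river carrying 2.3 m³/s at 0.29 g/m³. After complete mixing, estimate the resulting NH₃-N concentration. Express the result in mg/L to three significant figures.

3.97 mg/L

By mass balance at complete mixing, C = (0.48·21.6 + 2.3·0.29) / (0.48 + 2.3) = 11.04/2.78 = 3.969 mg/L.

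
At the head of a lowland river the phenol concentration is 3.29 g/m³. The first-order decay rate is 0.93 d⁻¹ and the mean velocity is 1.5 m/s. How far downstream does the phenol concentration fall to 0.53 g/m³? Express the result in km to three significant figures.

From C = C₀·e^(−kt), t = ln(C₀/C)/k = ln(3.29/0.53)/0.93 = 1.826/0.93 = 1.963 d.
Distance = v·t = 1.5 m/s × 1.696e+05 s = 2.544e+05 m = 254.4 km.

254 km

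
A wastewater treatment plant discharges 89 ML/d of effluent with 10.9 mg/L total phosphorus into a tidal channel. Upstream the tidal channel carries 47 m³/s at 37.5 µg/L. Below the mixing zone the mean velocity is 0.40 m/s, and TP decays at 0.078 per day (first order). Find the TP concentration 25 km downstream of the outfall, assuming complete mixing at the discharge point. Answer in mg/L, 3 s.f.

89 ML/d = 1.03 m³/s.
37.5 µg/L = 0.0375 mg/L.
After complete mixing, C₀ = (1.03·10.9 + 47·0.0375) / 48.03 = 0.2705 mg/L.
Travel time t = 2.5e+04 m / 0.40 m/s = 6.25e+04 s = 0.7234 d.
C = 0.2705·exp(−0.078·0.7234) = 0.2705·0.9451 = 0.2556 mg/L.

0.256 mg/L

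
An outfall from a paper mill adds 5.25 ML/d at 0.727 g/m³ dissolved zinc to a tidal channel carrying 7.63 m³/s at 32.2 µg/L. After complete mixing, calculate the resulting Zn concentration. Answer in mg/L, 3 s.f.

0.0377 mg/L

5.25 ML/d = 0.06076 m³/s.
32.2 µg/L = 0.0322 mg/L.
Conservation of mass across the mixing zone: C = (0.06076·0.727 + 7.63·0.0322) / (0.06076 + 7.63) = 0.2899/7.691 = 0.03769 mg/L.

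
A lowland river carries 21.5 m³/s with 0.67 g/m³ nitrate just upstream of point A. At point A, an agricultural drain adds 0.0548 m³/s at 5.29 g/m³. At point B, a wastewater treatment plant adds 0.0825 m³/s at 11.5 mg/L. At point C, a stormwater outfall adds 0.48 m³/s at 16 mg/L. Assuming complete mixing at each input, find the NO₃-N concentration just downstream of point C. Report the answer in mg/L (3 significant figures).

After input A: C = (21.5·0.67 + 0.0548·5.29) / 21.55 = 0.6817 mg/L.
After input B: C = (21.55·0.6817 + 0.0825·11.5) / 21.64 = 0.723 mg/L.
After input C: C = (21.64·0.723 + 0.48·16) / 22.12 = 1.055 mg/L.

1.05 mg/L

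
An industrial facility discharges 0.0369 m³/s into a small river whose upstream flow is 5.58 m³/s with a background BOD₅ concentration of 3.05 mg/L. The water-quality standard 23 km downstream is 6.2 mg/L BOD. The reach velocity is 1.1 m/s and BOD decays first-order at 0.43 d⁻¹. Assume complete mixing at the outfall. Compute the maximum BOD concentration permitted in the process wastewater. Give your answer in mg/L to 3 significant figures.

Travel time to the compliance point: t = 2.3e+04/1.1 = 2.091e+04 s = 0.242 d; decay factor exp(−0.43·0.242) = 0.9012.
So the concentration just after mixing may be at most 6.2/0.9012 = 6.88 mg/L.
Mass balance: 6.88·5.617 = 0.0369·Cₑ + 5.58·3.05.
Cₑ = (38.64 − 17.02) / 0.0369 = 586 mg/L.

586 mg/L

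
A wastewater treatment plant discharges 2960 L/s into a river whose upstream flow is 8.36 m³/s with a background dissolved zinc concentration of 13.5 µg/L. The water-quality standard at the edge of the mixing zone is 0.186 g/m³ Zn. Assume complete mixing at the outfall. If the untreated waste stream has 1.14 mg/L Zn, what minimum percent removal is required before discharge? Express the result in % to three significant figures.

2960 L/s = 2.96 m³/s.
13.5 µg/L = 0.0135 mg/L.
Mass balance: 0.186·11.32 = 2.96·Cₑ + 8.36·0.0135.
Cₑ = (2.106 − 0.1129) / 2.96 = 0.6732 mg/L.
Required removal = 1 − 0.6732/1.14 = 40.95 %.

40.9 %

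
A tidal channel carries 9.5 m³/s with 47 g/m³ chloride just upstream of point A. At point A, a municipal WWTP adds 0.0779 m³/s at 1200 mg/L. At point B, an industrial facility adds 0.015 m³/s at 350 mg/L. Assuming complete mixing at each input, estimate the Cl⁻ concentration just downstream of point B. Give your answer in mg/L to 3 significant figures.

After input A: C = (9.5·47 + 0.0779·1200) / 9.578 = 56.38 mg/L.
After input B: C = (9.578·56.38 + 0.015·350) / 9.593 = 56.84 mg/L.

56.8 mg/L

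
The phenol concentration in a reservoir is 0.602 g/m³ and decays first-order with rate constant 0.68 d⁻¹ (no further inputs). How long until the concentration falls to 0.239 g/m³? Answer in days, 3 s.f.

1.36 d

t = ln(C₀/C)/k = ln(0.602/0.239)/0.68 = 0.9238/0.68 = 1.359 d.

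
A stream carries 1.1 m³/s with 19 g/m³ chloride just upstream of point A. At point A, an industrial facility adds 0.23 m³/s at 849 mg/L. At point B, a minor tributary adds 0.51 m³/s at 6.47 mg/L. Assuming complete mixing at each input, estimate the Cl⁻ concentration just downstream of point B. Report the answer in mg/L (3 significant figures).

After input A: C = (1.1·19 + 0.23·849) / 1.33 = 162.5 mg/L.
After input B: C = (1.33·162.5 + 0.51·6.47) / 1.84 = 119.3 mg/L.

119 mg/L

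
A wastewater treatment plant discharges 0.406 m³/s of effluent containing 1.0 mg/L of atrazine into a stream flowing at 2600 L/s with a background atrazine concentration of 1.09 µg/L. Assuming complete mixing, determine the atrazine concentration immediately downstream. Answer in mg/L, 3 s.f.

0.136 mg/L

2600 L/s = 2.6 m³/s.
1.09 µg/L = 0.00109 mg/L.
Conservation of mass across the mixing zone: C = (0.406·1 + 2.6·0.00109) / (0.406 + 2.6) = 0.4088/3.006 = 0.136 mg/L.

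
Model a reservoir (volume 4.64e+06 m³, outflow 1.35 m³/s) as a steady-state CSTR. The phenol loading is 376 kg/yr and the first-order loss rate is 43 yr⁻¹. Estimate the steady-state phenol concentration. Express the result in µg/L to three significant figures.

1.55 µg/L

Outflow Q = 1.35 m³/s × 3.156e+07 s/yr = 4.26e+07 m³/yr.
Steady-state CSTR mass balance: W = Q·C + k·V·C, so C = W/(Q + kV).
Q + kV = 4.26e+07 + 43·4.64e+06 = 2.421e+08 m³/yr.
C = 376/2.421e+08 = 1.553e-06 kg/m³ = 0.001553 mg/L = 1.553 µg/L.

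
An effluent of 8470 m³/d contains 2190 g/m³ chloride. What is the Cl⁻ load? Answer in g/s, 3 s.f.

215 g/s

8470 m³/d = 0.09803 m³/s.
Mass flux = Q·C = 0.09803 m³/s × 2190 g/m³ = 214.7 g/s.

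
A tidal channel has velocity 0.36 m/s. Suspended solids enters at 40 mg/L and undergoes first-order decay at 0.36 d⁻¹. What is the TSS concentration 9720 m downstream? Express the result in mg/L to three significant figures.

35.7 mg/L

Travel time t = 9720 m / 0.36 m/s = 9720/0.36 = 2.7e+04 s = 0.3125 d.
First-order decay: C = 40·exp(−0.36·0.3125) = 40·0.8936 = 35.74 mg/L.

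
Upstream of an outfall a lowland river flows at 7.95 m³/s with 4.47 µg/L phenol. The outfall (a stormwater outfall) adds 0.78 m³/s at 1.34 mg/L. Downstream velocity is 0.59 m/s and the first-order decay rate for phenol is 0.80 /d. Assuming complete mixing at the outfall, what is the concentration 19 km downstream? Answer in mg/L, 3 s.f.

0.0919 mg/L

4.47 µg/L = 0.00447 mg/L.
After complete mixing, C₀ = (0.78·1.34 + 7.95·0.00447) / 8.73 = 0.1238 mg/L.
Travel time t = 1.9e+04 m / 0.59 m/s = 3.22e+04 s = 0.3727 d.
C = 0.1238·exp(−0.80·0.3727) = 0.1238·0.7422 = 0.09188 mg/L.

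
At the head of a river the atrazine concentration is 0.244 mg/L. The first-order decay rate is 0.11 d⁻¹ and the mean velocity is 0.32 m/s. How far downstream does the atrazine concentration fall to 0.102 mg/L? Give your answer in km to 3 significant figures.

219 km

From C = C₀·e^(−kt), t = ln(C₀/C)/k = ln(0.244/0.102)/0.11 = 0.8722/0.11 = 7.929 d.
Distance = v·t = 0.32 m/s × 6.851e+05 s = 2.192e+05 m = 219.2 km.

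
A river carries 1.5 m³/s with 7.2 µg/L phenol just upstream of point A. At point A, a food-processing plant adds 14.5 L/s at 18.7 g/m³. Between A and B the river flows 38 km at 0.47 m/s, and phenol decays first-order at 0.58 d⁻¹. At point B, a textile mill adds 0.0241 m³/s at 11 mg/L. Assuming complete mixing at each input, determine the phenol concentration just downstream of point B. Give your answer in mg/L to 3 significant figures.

0.279 mg/L

7.2 µg/L = 0.0072 mg/L.
14.5 L/s = 0.0145 m³/s.
After input A: C = (1.5·0.0072 + 0.0145·18.7) / 1.514 = 0.1862 mg/L.
Over the 38 km reach to input B (t = 8.085e+04 s = 0.9358 d), decay gives C = 0.1862·exp(−0.58·0.9358) = 0.1082 mg/L.
After input B: C = (1.514·0.1082 + 0.0241·11) / 1.539 = 0.2788 mg/L.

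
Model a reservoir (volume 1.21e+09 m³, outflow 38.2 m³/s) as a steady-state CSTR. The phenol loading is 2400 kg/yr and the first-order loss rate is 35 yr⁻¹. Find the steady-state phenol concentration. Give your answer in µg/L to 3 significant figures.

Outflow Q = 38.2 m³/s × 3.156e+07 s/yr = 1.206e+09 m³/yr.
Steady-state CSTR mass balance: W = Q·C + k·V·C, so C = W/(Q + kV).
Q + kV = 1.206e+09 + 35·1.21e+09 = 4.356e+10 m³/yr.
C = 2400/4.356e+10 = 5.51e-08 kg/m³ = 5.51e-05 mg/L = 0.0551 µg/L.

0.0551 µg/L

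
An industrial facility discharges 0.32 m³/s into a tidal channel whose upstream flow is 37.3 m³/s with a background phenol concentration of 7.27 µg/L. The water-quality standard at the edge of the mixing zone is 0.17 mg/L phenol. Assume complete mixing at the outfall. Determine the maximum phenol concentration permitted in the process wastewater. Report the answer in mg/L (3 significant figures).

19.1 mg/L

7.27 µg/L = 0.00727 mg/L.
Mass balance: 0.17·37.62 = 0.32·Cₑ + 37.3·0.00727.
Cₑ = (6.395 − 0.2712) / 0.32 = 19.14 mg/L.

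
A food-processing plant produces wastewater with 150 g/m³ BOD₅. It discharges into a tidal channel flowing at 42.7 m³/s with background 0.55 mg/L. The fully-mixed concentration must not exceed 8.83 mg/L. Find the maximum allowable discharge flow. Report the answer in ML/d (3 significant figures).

216 ML/d

Mass balance at complete mixing: C_std·(Q_w + Q_r) = Q_w·C_e + Q_r·C_b.
Rearranging, Q_w = Q_r·(C_std − C_b)/(C_e − C_std) = 42.7·(8.83 − 0.55) / (150 − 8.83) = 2.504 m³/s.
= 216.4 ML/d.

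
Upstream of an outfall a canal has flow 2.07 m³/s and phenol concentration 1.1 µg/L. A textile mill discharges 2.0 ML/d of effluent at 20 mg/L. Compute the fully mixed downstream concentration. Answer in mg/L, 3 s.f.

2.0 ML/d = 0.02315 m³/s.
1.1 µg/L = 0.0011 mg/L.
Conservation of mass across the mixing zone: C = (0.02315·20 + 2.07·0.0011) / (0.02315 + 2.07) = 0.4652/2.093 = 0.2223 mg/L.

0.222 mg/L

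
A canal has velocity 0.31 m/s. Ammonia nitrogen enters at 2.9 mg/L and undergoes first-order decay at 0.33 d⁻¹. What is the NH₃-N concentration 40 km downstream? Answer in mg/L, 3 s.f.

1.77 mg/L

Travel time t = 40 km / 0.31 m/s = 4e+04/0.31 = 1.29e+05 s = 1.493 d.
First-order decay: C = 2.9·exp(−0.33·1.493) = 2.9·0.6109 = 1.772 mg/L.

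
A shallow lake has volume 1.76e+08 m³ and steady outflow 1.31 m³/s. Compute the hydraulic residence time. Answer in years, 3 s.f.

Q = 1.31 m³/s × 3.156e+07 s/yr = 4.134e+07 m³/yr.
Hydraulic residence time τ = V/Q = 1.76e+08/4.134e+07 = 4.257 yr.

4.26 yr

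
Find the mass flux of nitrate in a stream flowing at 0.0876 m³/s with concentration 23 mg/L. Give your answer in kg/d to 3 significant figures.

174 kg/d

Mass flux = Q·C = 0.0876 m³/s × 23 g/m³ = 2.015 g/s.
= 2.015 g/s × 86.4 = 174.1 kg/d.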